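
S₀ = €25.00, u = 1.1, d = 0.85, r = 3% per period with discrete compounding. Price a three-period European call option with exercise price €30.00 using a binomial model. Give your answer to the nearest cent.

€1.12

Risk-neutral probability p = (1 + 0.03 − 0.85)/(1.1 − 0.85) = 0.1800/0.2500 = 0.7200
Terminal stock prices: S_uuu = 33.28, S_uud = 25.71, S_udd = 19.87, S_ddd = 15.35
Terminal payoffs (S − K): max(3.275, 0) = 3.275, max(-4.287, 0) = 0, max(-10.13, 0) = 0, max(-14.65, 0) = 0
Node uu (S = 30.25): V_uu = 1/1.03·[0.7200·3.2750 + 0.2800·0.0000] = 2.2893
Node ud (S = 23.38): V_ud = 1/1.03·[0.7200·0.0000 + 0.2800·0.0000] = 0.0000
Node dd (S = 18.06): V_dd = 1/1.03·[0.7200·0.0000 + 0.2800·0.0000] = 0.0000
Node u (S = 27.5): V_u = 1/1.03·[0.7200·2.2893 + 0.2800·0.0000] = 1.6003
Node d (S = 21.25): V_d = 1/1.03·[0.7200·0.0000 + 0.2800·0.0000] = 0.0000
Node 0 (S = 25): V_0 = 1/1.03·[0.7200·1.6003 + 0.2800·0.0000] = 1.1187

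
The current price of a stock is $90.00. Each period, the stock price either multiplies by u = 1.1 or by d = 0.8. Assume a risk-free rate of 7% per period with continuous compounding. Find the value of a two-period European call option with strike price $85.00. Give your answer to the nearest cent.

$17.14

Risk-neutral probability p = (e^0.07 − 0.8)/(1.1 − 0.8) = 0.2725/0.3000 = 0.9084
Terminal stock prices: S_uu = 108.9, S_ud = 79.2, S_dd = 57.6
Terminal payoffs (S − K): max(23.9, 0) = 23.9, max(-5.8, 0) = 0, max(-27.4, 0) = 0
Node u (S = 99): V_u = e^(−0.07)·[0.9084·23.9000 + 0.0916·0.0000] = 20.2421
Node d (S = 72): V_d = e^(−0.07)·[0.9084·0.0000 + 0.0916·0.0000] = 0.0000
Node 0 (S = 90): V_0 = e^(−0.07)·[0.9084·20.2421 + 0.0916·0.0000] = 17.1440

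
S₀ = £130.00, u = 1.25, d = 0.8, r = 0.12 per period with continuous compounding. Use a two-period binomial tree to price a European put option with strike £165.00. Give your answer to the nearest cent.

£15.68

Risk-neutral probability p = (e^0.12 − 0.8)/(1.25 − 0.8) = 0.3275/0.4500 = 0.7278
Terminal stock prices: S_uu = 203.1, S_ud = 130, S_dd = 83.2
Terminal payoffs (K − S): max(-38.12, 0) = 0, max(35, 0) = 35, max(81.8, 0) = 81.8
Node u (S = 162.5): V_u = e^(−0.12)·[0.7278·0.0000 + 0.2722·35.0000] = 8.4506
Node d (S = 104): V_d = e^(−0.12)·[0.7278·35.0000 + 0.2722·81.8000] = 42.3419
Node 0 (S = 130): V_0 = e^(−0.12)·[0.7278·8.4506 + 0.2722·42.3419] = 15.6779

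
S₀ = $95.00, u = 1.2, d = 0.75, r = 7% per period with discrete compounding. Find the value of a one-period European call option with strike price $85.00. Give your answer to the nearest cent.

Risk-neutral probability p = (1 + 0.07 − 0.75)/(1.2 − 0.75) = 0.3200/0.4500 = 0.7111
Terminal stock prices: S_u = 114, S_d = 71.25
Terminal payoffs (S − K): max(29, 0) = 29, max(-13.75, 0) = 0
Node 0 (S = 95): V_0 = 1/1.07·[0.7111·29.0000 + 0.2889·0.0000] = 19.2731

$19.27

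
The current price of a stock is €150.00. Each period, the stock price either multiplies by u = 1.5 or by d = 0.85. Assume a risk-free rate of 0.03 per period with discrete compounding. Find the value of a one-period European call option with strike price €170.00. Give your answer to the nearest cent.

Risk-neutral probability p = (1 + 0.03 − 0.85)/(1.5 − 0.85) = 0.1800/0.6500 = 0.2769
Terminal stock prices: S_u = 225, S_d = 127.5
Terminal payoffs (S − K): max(55, 0) = 55, max(-42.5, 0) = 0
Node 0 (S = 150): V_0 = 1/1.03·[0.2769·55.0000 + 0.7231·0.0000] = 14.7872

€14.79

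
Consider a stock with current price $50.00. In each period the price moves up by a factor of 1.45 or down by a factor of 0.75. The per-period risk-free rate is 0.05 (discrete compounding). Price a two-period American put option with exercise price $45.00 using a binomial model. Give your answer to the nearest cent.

$5.00

Risk-neutral probability p = (1 + 0.05 − 0.75)/(1.45 − 0.75) = 0.3000/0.7000 = 0.4286
Terminal stock prices: S_uu = 105.1, S_ud = 54.38, S_dd = 28.12
Terminal payoffs (K − S): max(-60.12, 0) = 0, max(-9.375, 0) = 0, max(16.88, 0) = 16.88
Node u (S = 72.5): continuation = 1/1.05·[0.4286·0.0000 + 0.5714·0.0000] = 0.0000; exercise value = 0.0000 ≤ continuation, so V_u = 0.0000
Node d (S = 37.5): continuation = 1/1.05·[0.4286·0.0000 + 0.5714·16.8750] = 9.1837; exercise value = 7.5000 ≤ continuation, so V_d = 9.1837
Node 0 (S = 50): continuation = 1/1.05·[0.4286·0.0000 + 0.5714·9.1837] = 4.9979; exercise value = 0.0000 ≤ continuation, so V_0 = 4.9979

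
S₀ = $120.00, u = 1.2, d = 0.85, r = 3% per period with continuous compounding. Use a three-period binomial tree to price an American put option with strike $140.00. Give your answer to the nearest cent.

Risk-neutral probability p = (e^0.03 − 0.85)/(1.2 − 0.85) = 0.1805/0.3500 = 0.5156
Terminal stock prices: S_uuu = 207.4, S_uud = 146.9, S_udd = 104, S_ddd = 73.69
Terminal payoffs (K − S): max(-67.36, 0) = 0, max(-6.88, 0) = 0, max(35.96, 0) = 35.96, max(66.31, 0) = 66.31
Node uu (S = 172.8): continuation = e^(−0.03)·[0.5156·0.0000 + 0.4844·0.0000] = 0.0000; exercise value = 0.0000 ≤ continuation, so V_uu = 0.0000
Node ud (S = 122.4): continuation = e^(−0.03)·[0.5156·0.0000 + 0.4844·35.9600] = 16.9048; exercise value = 17.6000 > continuation, so V_ud = 17.6000 (exercise)
Node dd (S = 86.7): continuation = e^(−0.03)·[0.5156·35.9600 + 0.4844·66.3050] = 49.1624; exercise value = 53.3000 > continuation, so V_dd = 53.3000 (exercise)
Node u (S = 144): continuation = e^(−0.03)·[0.5156·0.0000 + 0.4844·17.6000] = 8.2737; exercise value = 0.0000 ≤ continuation, so V_u = 8.2737
Node d (S = 102): continuation = e^(−0.03)·[0.5156·17.6000 + 0.4844·53.3000] = 33.8624; exercise value = 38.0000 > continuation, so V_d = 38.0000 (exercise)
Node 0 (S = 120): continuation = e^(−0.03)·[0.5156·8.2737 + 0.4844·38.0000] = 22.0035; exercise value = 20.0000 ≤ continuation, so V_0 = 22.0035

$22.00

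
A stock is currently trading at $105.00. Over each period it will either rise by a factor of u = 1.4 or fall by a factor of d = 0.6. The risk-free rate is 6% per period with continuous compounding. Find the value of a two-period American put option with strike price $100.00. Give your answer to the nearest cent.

Risk-neutral probability p = (e^0.06 − 0.6)/(1.4 − 0.6) = 0.4618/0.8000 = 0.5773
Terminal stock prices: S_uu = 205.8, S_ud = 88.2, S_dd = 37.8
Terminal payoffs (K − S): max(-105.8, 0) = 0, max(11.8, 0) = 11.8, max(62.2, 0) = 62.2
Node u (S = 147): continuation = e^(−0.06)·[0.5773·0.0000 + 0.4227·11.8000] = 4.6974; exercise value = 0.0000 ≤ continuation, so V_u = 4.6974
Node d (S = 63): continuation = e^(−0.06)·[0.5773·11.8000 + 0.4227·62.2000] = 31.1765; exercise value = 37.0000 > continuation, so V_d = 37.0000 (exercise)
Node 0 (S = 105): continuation = e^(−0.06)·[0.5773·4.6974 + 0.4227·37.0000] = 17.2831; exercise value = 0.0000 ≤ continuation, so V_0 = 17.2831

$17.28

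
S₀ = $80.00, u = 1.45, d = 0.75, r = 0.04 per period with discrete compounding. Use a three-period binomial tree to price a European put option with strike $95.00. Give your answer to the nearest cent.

$22.22

Risk-neutral probability p = (1 + 0.04 − 0.75)/(1.45 − 0.75) = 0.2900/0.7000 = 0.4143
Terminal stock prices: S_uuu = 243.9, S_uud = 126.1, S_udd = 65.25, S_ddd = 33.75
Terminal payoffs (K − S): max(-148.9, 0) = 0, max(-31.15, 0) = 0, max(29.75, 0) = 29.75, max(61.25, 0) = 61.25
Node uu (S = 168.2): V_uu = 1/1.04·[0.4143·0.0000 + 0.5857·0.0000] = 0.0000
Node ud (S = 87): V_ud = 1/1.04·[0.4143·0.0000 + 0.5857·29.7500] = 16.7548
Node dd (S = 45): V_dd = 1/1.04·[0.4143·29.7500 + 0.5857·61.2500] = 46.3462
Node u (S = 116): V_u = 1/1.04·[0.4143·0.0000 + 0.5857·16.7548] = 9.4361
Node d (S = 60): V_d = 1/1.04·[0.4143·16.7548 + 0.5857·46.3462] = 32.7758
Node 0 (S = 80): V_0 = 1/1.04·[0.4143·9.4361 + 0.5857·32.7758] = 22.2178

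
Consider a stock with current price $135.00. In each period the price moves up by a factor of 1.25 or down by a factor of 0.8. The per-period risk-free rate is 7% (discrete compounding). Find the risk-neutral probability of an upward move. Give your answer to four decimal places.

p = 0.6000

Risk-neutral probability p = (1 + 0.07 − 0.8)/(1.25 − 0.8) = 0.2700/0.4500 = 0.6000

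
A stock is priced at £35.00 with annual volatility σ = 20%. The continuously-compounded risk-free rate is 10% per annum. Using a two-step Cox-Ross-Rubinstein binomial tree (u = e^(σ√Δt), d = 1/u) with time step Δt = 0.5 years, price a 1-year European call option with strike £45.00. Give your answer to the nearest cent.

CRR parameters: u = e^(σ√Δt) = e^(0.2·√0.5) = 1.1519, d = 1/u = 0.8681
Per-period rate: rΔt = 0.1·0.5 = 0.05, so R = e^0.05 = 1.0513
Risk-neutral probability p = (e^0.05 − 0.8681)/(1.1519 − 0.8681) = 0.1831/0.2838 = 0.6454
Terminal stock prices: S_uu = 46.44, S_ud = 35, S_dd = 26.38
Terminal payoffs (S − K): max(1.441, 0) = 1.441, max(-10, 0) = 0, max(-18.62, 0) = 0
Node u (S = 40.32): V_u = e^(−0.05)·[0.6454·1.4414 + 0.3546·0.0000] = 0.8849
Node d (S = 30.38): V_d = e^(−0.05)·[0.6454·0.0000 + 0.3546·0.0000] = 0.0000
Node 0 (S = 35): V_0 = e^(−0.05)·[0.6454·0.8849 + 0.3546·0.0000] = 0.5432

£0.54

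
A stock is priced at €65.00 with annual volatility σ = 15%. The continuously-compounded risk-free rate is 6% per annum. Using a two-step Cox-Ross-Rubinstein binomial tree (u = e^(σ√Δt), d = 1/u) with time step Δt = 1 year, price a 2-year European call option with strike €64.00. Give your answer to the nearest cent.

CRR parameters: u = e^(σ√Δt) = e^(0.15·√1) = 1.1618, d = 1/u = 0.8607
Per-period rate: rΔt = 0.06·1 = 0.06, so R = e^0.06 = 1.0618
Risk-neutral probability p = (e^0.06 − 0.8607)/(1.1618 − 0.8607) = 0.2011/0.3011 = 0.6679
Terminal stock prices: S_uu = 87.74, S_ud = 65, S_dd = 48.15
Terminal payoffs (S − K): max(23.74, 0) = 23.74, max(1, 0) = 1, max(-15.85, 0) = 0
Node u (S = 75.52): V_u = e^(−0.06)·[0.6679·23.7408 + 0.3321·1.0000] = 15.2463
Node d (S = 55.95): V_d = e^(−0.06)·[0.6679·1.0000 + 0.3321·0.0000] = 0.6290
Node 0 (S = 65): V_0 = e^(−0.06)·[0.6679·15.2463 + 0.3321·0.6290] = 9.7870

€9.79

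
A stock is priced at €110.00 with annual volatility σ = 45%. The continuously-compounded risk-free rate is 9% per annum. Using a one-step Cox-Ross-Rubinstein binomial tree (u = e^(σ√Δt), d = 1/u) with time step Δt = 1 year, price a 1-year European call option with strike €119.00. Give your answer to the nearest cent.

€23.99

CRR parameters: u = e^(σ√Δt) = e^(0.45·√1) = 1.5683, d = 1/u = 0.6376
Per-period rate: rΔt = 0.09·1 = 0.09, so R = e^0.09 = 1.0942
Risk-neutral probability p = (e^0.09 − 0.6376)/(1.5683 − 0.6376) = 0.4565/0.9307 = 0.4905
Terminal stock prices: S_u = 172.5, S_d = 70.14
Terminal payoffs (S − K): max(53.51, 0) = 53.51, max(-48.86, 0) = 0
Node 0 (S = 110): V_0 = e^(−0.09)·[0.4905·53.5143 + 0.5095·0.0000] = 23.9920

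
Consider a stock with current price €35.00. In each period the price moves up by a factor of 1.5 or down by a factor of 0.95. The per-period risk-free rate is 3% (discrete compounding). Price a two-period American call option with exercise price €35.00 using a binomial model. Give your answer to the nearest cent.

Risk-neutral probability p = (1 + 0.03 − 0.95)/(1.5 − 0.95) = 0.0800/0.5500 = 0.1455
Terminal stock prices: S_uu = 78.75, S_ud = 49.88, S_dd = 31.59
Terminal payoffs (S − K): max(43.75, 0) = 43.75, max(14.88, 0) = 14.88, max(-3.413, 0) = 0
Node u (S = 52.5): continuation = 1/1.03·[0.1455·43.7500 + 0.8545·14.8750] = 18.5194; exercise value = 17.5000 ≤ continuation, so V_u = 18.5194
Node d (S = 33.25): continuation = 1/1.03·[0.1455·14.8750 + 0.8545·0.0000] = 2.1006; exercise value = 0.0000 ≤ continuation, so V_d = 2.1006
Node 0 (S = 35): continuation = 1/1.03·[0.1455·18.5194 + 0.8545·2.1006] = 4.3581; exercise value = 0.0000 ≤ continuation, so V_0 = 4.3581

€4.36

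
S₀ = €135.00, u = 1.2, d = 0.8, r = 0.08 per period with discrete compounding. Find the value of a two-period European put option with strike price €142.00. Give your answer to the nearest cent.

€8.76

Risk-neutral probability p = (1 + 0.08 − 0.8)/(1.2 − 0.8) = 0.2800/0.4000 = 0.7000
Terminal stock prices: S_uu = 194.4, S_ud = 129.6, S_dd = 86.4
Terminal payoffs (K − S): max(-52.4, 0) = 0, max(12.4, 0) = 12.4, max(55.6, 0) = 55.6
Node u (S = 162): V_u = 1/1.08·[0.7000·0.0000 + 0.3000·12.4000] = 3.4444
Node d (S = 108): V_d = 1/1.08·[0.7000·12.4000 + 0.3000·55.6000] = 23.4815
Node 0 (S = 135): V_0 = 1/1.08·[0.7000·3.4444 + 0.3000·23.4815] = 8.7551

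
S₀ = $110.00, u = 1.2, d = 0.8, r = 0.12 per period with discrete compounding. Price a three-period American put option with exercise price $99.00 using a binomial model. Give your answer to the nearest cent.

Risk-neutral probability p = (1 + 0.12 − 0.8)/(1.2 − 0.8) = 0.3200/0.4000 = 0.8000
Terminal stock prices: S_uuu = 190.1, S_uud = 126.7, S_udd = 84.48, S_ddd = 56.32
Terminal payoffs (K − S): max(-91.08, 0) = 0, max(-27.72, 0) = 0, max(14.52, 0) = 14.52, max(42.68, 0) = 42.68
Node uu (S = 158.4): continuation = 1/1.12·[0.8000·0.0000 + 0.2000·0.0000] = 0.0000; exercise value = 0.0000 ≤ continuation, so V_uu = 0.0000
Node ud (S = 105.6): continuation = 1/1.12·[0.8000·0.0000 + 0.2000·14.5200] = 2.5929; exercise value = 0.0000 ≤ continuation, so V_ud = 2.5929
Node dd (S = 70.4): continuation = 1/1.12·[0.8000·14.5200 + 0.2000·42.6800] = 17.9929; exercise value = 28.6000 > continuation, so V_dd = 28.6000 (exercise)
Node u (S = 132): continuation = 1/1.12·[0.8000·0.0000 + 0.2000·2.5929] = 0.4630; exercise value = 0.0000 ≤ continuation, so V_u = 0.4630
Node d (S = 88): continuation = 1/1.12·[0.8000·2.5929 + 0.2000·28.6000] = 6.9592; exercise value = 11.0000 > continuation, so V_d = 11.0000 (exercise)
Node 0 (S = 110): continuation = 1/1.12·[0.8000·0.4630 + 0.2000·11.0000] = 2.2950; exercise value = 0.0000 ≤ continuation, so V_0 = 2.2950

$2.30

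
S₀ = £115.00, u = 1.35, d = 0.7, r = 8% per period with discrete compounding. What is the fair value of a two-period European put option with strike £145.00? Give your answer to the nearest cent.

Risk-neutral probability p = (1 + 0.08 − 0.7)/(1.35 − 0.7) = 0.3800/0.6500 = 0.5846
Terminal stock prices: S_uu = 209.6, S_ud = 108.7, S_dd = 56.35
Terminal payoffs (K − S): max(-64.59, 0) = 0, max(36.33, 0) = 36.33, max(88.65, 0) = 88.65
Node u (S = 155.2): V_u = 1/1.08·[0.5846·0.0000 + 0.4154·36.3250] = 13.9712
Node d (S = 80.5): V_d = 1/1.08·[0.5846·36.3250 + 0.4154·88.6500] = 53.7593
Node 0 (S = 115): V_0 = 1/1.08·[0.5846·13.9712 + 0.4154·53.7593] = 28.2394

£28.24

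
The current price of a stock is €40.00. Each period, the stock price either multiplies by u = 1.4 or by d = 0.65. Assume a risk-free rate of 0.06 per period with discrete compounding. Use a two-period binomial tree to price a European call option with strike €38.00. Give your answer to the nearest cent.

€10.75

Risk-neutral probability p = (1 + 0.06 − 0.65)/(1.4 − 0.65) = 0.4100/0.7500 = 0.5467
Terminal stock prices: S_uu = 78.4, S_ud = 36.4, S_dd = 16.9
Terminal payoffs (S − K): max(40.4, 0) = 40.4, max(-1.6, 0) = 0, max(-21.1, 0) = 0
Node u (S = 56): V_u = 1/1.06·[0.5467·40.4000 + 0.4533·0.0000] = 20.8352
Node d (S = 26): V_d = 1/1.06·[0.5467·0.0000 + 0.4533·0.0000] = 0.0000
Node 0 (S = 40): V_0 = 1/1.06·[0.5467·20.8352 + 0.4533·0.0000] = 10.7452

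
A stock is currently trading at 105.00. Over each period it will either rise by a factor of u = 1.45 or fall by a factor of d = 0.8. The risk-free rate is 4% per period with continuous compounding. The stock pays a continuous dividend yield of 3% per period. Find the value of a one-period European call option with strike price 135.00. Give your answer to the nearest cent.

5.36

Per-period risk-free factor R = e^0.04 = 1.0408; dividend-adjusted growth = e^(0.04−0.03) = 1.0101.
Risk-neutral probability p = (1.0101 − 0.8)/(1.45 − 0.8) = 0.2101/0.6500 = 0.3232
Terminal stock prices: S_u = 152.2, S_d = 84
Terminal payoffs (S − K): max(17.25, 0) = 17.25, max(-51, 0) = 0
Node 0 (S = 105): V_0 = e^(−0.04)·[0.3232·17.2500 + 0.6768·0.0000] = 5.3558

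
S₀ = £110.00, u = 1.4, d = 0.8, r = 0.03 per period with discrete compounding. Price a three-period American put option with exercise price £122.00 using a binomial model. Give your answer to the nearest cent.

Risk-neutral probability p = (1 + 0.03 − 0.8)/(1.4 − 0.8) = 0.2300/0.6000 = 0.3833
Terminal stock prices: S_uuu = 301.8, S_uud = 172.5, S_udd = 98.56, S_ddd = 56.32
Terminal payoffs (K − S): max(-179.8, 0) = 0, max(-50.48, 0) = 0, max(23.44, 0) = 23.44, max(65.68, 0) = 65.68
Node uu (S = 215.6): continuation = 1/1.03·[0.3833·0.0000 + 0.6167·0.0000] = 0.0000; exercise value = 0.0000 ≤ continuation, so V_uu = 0.0000
Node ud (S = 123.2): continuation = 1/1.03·[0.3833·0.0000 + 0.6167·23.4400] = 14.0337; exercise value = 0.0000 ≤ continuation, so V_ud = 14.0337
Node dd (S = 70.4): continuation = 1/1.03·[0.3833·23.4400 + 0.6167·65.6800] = 48.0466; exercise value = 51.6000 > continuation, so V_dd = 51.6000 (exercise)
Node u (S = 154): continuation = 1/1.03·[0.3833·0.0000 + 0.6167·14.0337] = 8.4020; exercise value = 0.0000 ≤ continuation, so V_u = 8.4020
Node d (S = 88): continuation = 1/1.03·[0.3833·14.0337 + 0.6167·51.6000] = 36.1161; exercise value = 34.0000 ≤ continuation, so V_d = 36.1161
Node 0 (S = 110): continuation = 1/1.03·[0.3833·8.4020 + 0.6167·36.1161] = 24.7499; exercise value = 12.0000 ≤ continuation, so V_0 = 24.7499

£24.75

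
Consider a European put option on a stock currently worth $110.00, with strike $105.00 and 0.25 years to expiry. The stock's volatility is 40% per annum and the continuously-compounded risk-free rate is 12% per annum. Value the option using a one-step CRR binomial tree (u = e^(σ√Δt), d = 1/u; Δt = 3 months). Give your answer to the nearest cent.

$6.88

CRR parameters: u = e^(σ√Δt) = e^(0.4·√0.25) = 1.2214, d = 1/u = 0.8187
Per-period rate: rΔt = 0.12·0.25 = 0.03, so R = e^0.03 = 1.0305
Risk-neutral probability p = (e^0.03 − 0.8187)/(1.2214 − 0.8187) = 0.2117/0.4027 = 0.5258
Terminal stock prices: S_u = 134.4, S_d = 90.06
Terminal payoffs (K − S): max(-29.35, 0) = 0, max(14.94, 0) = 14.94
Node 0 (S = 110): V_0 = e^(−0.03)·[0.5258·0.0000 + 0.4742·14.9396] = 6.8750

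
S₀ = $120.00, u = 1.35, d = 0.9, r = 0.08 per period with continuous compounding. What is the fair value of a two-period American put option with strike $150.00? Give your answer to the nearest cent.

Risk-neutral probability p = (e^0.08 − 0.9)/(1.35 − 0.9) = 0.1833/0.4500 = 0.4073
Terminal stock prices: S_uu = 218.7, S_ud = 145.8, S_dd = 97.2
Terminal payoffs (K − S): max(-68.7, 0) = 0, max(4.2, 0) = 4.2, max(52.8, 0) = 52.8
Node u (S = 162): continuation = e^(−0.08)·[0.4073·0.0000 + 0.5927·4.2000] = 2.2979; exercise value = 0.0000 ≤ continuation, so V_u = 2.2979
Node d (S = 108): continuation = e^(−0.08)·[0.4073·4.2000 + 0.5927·52.8000] = 30.4675; exercise value = 42.0000 > continuation, so V_d = 42.0000 (exercise)
Node 0 (S = 120): continuation = e^(−0.08)·[0.4073·2.2979 + 0.5927·42.0000] = 23.8433; exercise value = 30.0000 > continuation, so V_0 = 30.0000 (exercise)

$30.00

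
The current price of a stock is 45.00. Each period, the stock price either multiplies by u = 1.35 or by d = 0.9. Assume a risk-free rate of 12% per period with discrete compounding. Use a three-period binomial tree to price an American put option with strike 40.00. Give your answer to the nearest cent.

Risk-neutral probability p = (1 + 0.12 − 0.9)/(1.35 − 0.9) = 0.2200/0.4500 = 0.4889
Terminal stock prices: S_uuu = 110.7, S_uud = 73.81, S_udd = 49.21, S_ddd = 32.81
Terminal payoffs (K − S): max(-70.72, 0) = 0, max(-33.81, 0) = 0, max(-9.208, 0) = 0, max(7.195, 0) = 7.195
Node uu (S = 82.01): continuation = 1/1.12·[0.4889·0.0000 + 0.5111·0.0000] = 0.0000; exercise value = 0.0000 ≤ continuation, so V_uu = 0.0000
Node ud (S = 54.68): continuation = 1/1.12·[0.4889·0.0000 + 0.5111·0.0000] = 0.0000; exercise value = 0.0000 ≤ continuation, so V_ud = 0.0000
Node dd (S = 36.45): continuation = 1/1.12·[0.4889·0.0000 + 0.5111·7.1950] = 3.2834; exercise value = 3.5500 > continuation, so V_dd = 3.5500 (exercise)
Node u (S = 60.75): continuation = 1/1.12·[0.4889·0.0000 + 0.5111·0.0000] = 0.0000; exercise value = 0.0000 ≤ continuation, so V_u = 0.0000
Node d (S = 40.5): continuation = 1/1.12·[0.4889·0.0000 + 0.5111·3.5500] = 1.6200; exercise value = 0.0000 ≤ continuation, so V_d = 1.6200
Node 0 (S = 45): continuation = 1/1.12·[0.4889·0.0000 + 0.5111·1.6200] = 0.7393; exercise value = 0.0000 ≤ continuation, so V_0 = 0.7393

0.74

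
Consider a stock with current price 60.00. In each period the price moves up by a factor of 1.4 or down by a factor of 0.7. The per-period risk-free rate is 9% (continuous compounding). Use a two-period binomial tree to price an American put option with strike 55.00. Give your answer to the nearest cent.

Risk-neutral probability p = (e^0.09 − 0.7)/(1.4 − 0.7) = 0.3942/0.7000 = 0.5631
Terminal stock prices: S_uu = 117.6, S_ud = 58.8, S_dd = 29.4
Terminal payoffs (K − S): max(-62.6, 0) = 0, max(-3.8, 0) = 0, max(25.6, 0) = 25.6
Node u (S = 84): continuation = e^(−0.09)·[0.5631·0.0000 + 0.4369·0.0000] = 0.0000; exercise value = 0.0000 ≤ continuation, so V_u = 0.0000
Node d (S = 42): continuation = e^(−0.09)·[0.5631·0.0000 + 0.4369·25.6000] = 10.2218; exercise value = 13.0000 > continuation, so V_d = 13.0000 (exercise)
Node 0 (S = 60): continuation = e^(−0.09)·[0.5631·0.0000 + 0.4369·13.0000] = 5.1908; exercise value = 0.0000 ≤ continuation, so V_0 = 5.1908

5.19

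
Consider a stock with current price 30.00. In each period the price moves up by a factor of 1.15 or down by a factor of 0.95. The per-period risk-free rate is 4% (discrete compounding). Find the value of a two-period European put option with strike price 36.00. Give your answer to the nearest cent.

3.97

Risk-neutral probability p = (1 + 0.04 − 0.95)/(1.15 − 0.95) = 0.0900/0.2000 = 0.4500
Terminal stock prices: S_uu = 39.67, S_ud = 32.77, S_dd = 27.07
Terminal payoffs (K − S): max(-3.675, 0) = 0, max(3.225, 0) = 3.225, max(8.925, 0) = 8.925
Node u (S = 34.5): V_u = 1/1.04·[0.4500·0.0000 + 0.5500·3.2250] = 1.7055
Node d (S = 28.5): V_d = 1/1.04·[0.4500·3.2250 + 0.5500·8.9250] = 6.1154
Node 0 (S = 30): V_0 = 1/1.04·[0.4500·1.7055 + 0.5500·6.1154] = 3.9721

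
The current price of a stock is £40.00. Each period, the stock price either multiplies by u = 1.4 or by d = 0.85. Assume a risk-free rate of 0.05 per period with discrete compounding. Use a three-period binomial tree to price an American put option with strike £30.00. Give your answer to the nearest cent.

£1.21

Risk-neutral probability p = (1 + 0.05 − 0.85)/(1.4 − 0.85) = 0.2000/0.5500 = 0.3636
Terminal stock prices: S_uuu = 109.8, S_uud = 66.64, S_udd = 40.46, S_ddd = 24.56
Terminal payoffs (K − S): max(-79.76, 0) = 0, max(-36.64, 0) = 0, max(-10.46, 0) = 0, max(5.435, 0) = 5.435
Node uu (S = 78.4): continuation = 1/1.05·[0.3636·0.0000 + 0.6364·0.0000] = 0.0000; exercise value = 0.0000 ≤ continuation, so V_uu = 0.0000
Node ud (S = 47.6): continuation = 1/1.05·[0.3636·0.0000 + 0.6364·0.0000] = 0.0000; exercise value = 0.0000 ≤ continuation, so V_ud = 0.0000
Node dd (S = 28.9): continuation = 1/1.05·[0.3636·0.0000 + 0.6364·5.4350] = 3.2939; exercise value = 1.1000 ≤ continuation, so V_dd = 3.2939
Node u (S = 56): continuation = 1/1.05·[0.3636·0.0000 + 0.6364·0.0000] = 0.0000; exercise value = 0.0000 ≤ continuation, so V_u = 0.0000
Node d (S = 34): continuation = 1/1.05·[0.3636·0.0000 + 0.6364·3.2939] = 1.9963; exercise value = 0.0000 ≤ continuation, so V_d = 1.9963
Node 0 (S = 40): continuation = 1/1.05·[0.3636·0.0000 + 0.6364·1.9963] = 1.2099; exercise value = 0.0000 ≤ continuation, so V_0 = 1.2099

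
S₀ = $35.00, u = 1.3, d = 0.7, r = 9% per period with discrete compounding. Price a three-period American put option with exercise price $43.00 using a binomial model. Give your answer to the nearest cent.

$8.26

Risk-neutral probability p = (1 + 0.09 − 0.7)/(1.3 − 0.7) = 0.3900/0.6000 = 0.6500
Terminal stock prices: S_uuu = 76.89, S_uud = 41.41, S_udd = 22.29, S_ddd = 12
Terminal payoffs (K − S): max(-33.89, 0) = 0, max(1.595, 0) = 1.595, max(20.71, 0) = 20.71, max(31, 0) = 31
Node uu (S = 59.15): continuation = 1/1.09·[0.6500·0.0000 + 0.3500·1.5950] = 0.5122; exercise value = 0.0000 ≤ continuation, so V_uu = 0.5122
Node ud (S = 31.85): continuation = 1/1.09·[0.6500·1.5950 + 0.3500·20.7050] = 7.5995; exercise value = 11.1500 > continuation, so V_ud = 11.1500 (exercise)
Node dd (S = 17.15): continuation = 1/1.09·[0.6500·20.7050 + 0.3500·30.9950] = 22.2995; exercise value = 25.8500 > continuation, so V_dd = 25.8500 (exercise)
Node u (S = 45.5): continuation = 1/1.09·[0.6500·0.5122 + 0.3500·11.1500] = 3.8857; exercise value = 0.0000 ≤ continuation, so V_u = 3.8857
Node d (S = 24.5): continuation = 1/1.09·[0.6500·11.1500 + 0.3500·25.8500] = 14.9495; exercise value = 18.5000 > continuation, so V_d = 18.5000 (exercise)
Node 0 (S = 35): continuation = 1/1.09·[0.6500·3.8857 + 0.3500·18.5000] = 8.2575; exercise value = 8.0000 ≤ continuation, so V_0 = 8.2575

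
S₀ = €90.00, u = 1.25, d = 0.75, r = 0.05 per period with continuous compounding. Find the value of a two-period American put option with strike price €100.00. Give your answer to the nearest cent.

€15.67

Risk-neutral probability p = (e^0.05 − 0.75)/(1.25 − 0.75) = 0.3013/0.5000 = 0.6025
Terminal stock prices: S_uu = 140.6, S_ud = 84.38, S_dd = 50.62
Terminal payoffs (K − S): max(-40.62, 0) = 0, max(15.62, 0) = 15.62, max(49.38, 0) = 49.38
Node u (S = 112.5): continuation = e^(−0.05)·[0.6025·0.0000 + 0.3975·15.6250] = 5.9074; exercise value = 0.0000 ≤ continuation, so V_u = 5.9074
Node d (S = 67.5): continuation = e^(−0.05)·[0.6025·15.6250 + 0.3975·49.3750] = 27.6229; exercise value = 32.5000 > continuation, so V_d = 32.5000 (exercise)
Node 0 (S = 90): continuation = e^(−0.05)·[0.6025·5.9074 + 0.3975·32.5000] = 15.6733; exercise value = 10.0000 ≤ continuation, so V_0 = 15.6733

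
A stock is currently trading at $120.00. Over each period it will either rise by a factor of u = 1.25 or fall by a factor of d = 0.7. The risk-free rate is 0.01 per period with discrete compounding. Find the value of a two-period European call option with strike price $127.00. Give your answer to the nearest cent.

Risk-neutral probability p = (1 + 0.01 − 0.7)/(1.25 − 0.7) = 0.3100/0.5500 = 0.5636
Terminal stock prices: S_uu = 187.5, S_ud = 105, S_dd = 58.8
Terminal payoffs (S − K): max(60.5, 0) = 60.5, max(-22, 0) = 0, max(-68.2, 0) = 0
Node u (S = 150): V_u = 1/1.01·[0.5636·60.5000 + 0.4364·0.0000] = 33.7624
Node d (S = 84): V_d = 1/1.01·[0.5636·0.0000 + 0.4364·0.0000] = 0.0000
Node 0 (S = 120): V_0 = 1/1.01·[0.5636·33.7624 + 0.4364·0.0000] = 18.8413

$18.84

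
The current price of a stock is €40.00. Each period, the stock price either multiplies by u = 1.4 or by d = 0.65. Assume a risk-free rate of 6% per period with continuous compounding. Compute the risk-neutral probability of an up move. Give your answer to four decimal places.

Risk-neutral probability p = (e^0.06 − 0.65)/(1.4 − 0.65) = 0.4118/0.7500 = 0.5491

p = 0.5491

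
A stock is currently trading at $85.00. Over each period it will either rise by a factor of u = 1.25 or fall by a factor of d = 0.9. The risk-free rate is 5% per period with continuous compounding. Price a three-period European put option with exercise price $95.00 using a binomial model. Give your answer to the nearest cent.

$8.42

Risk-neutral probability p = (e^0.05 − 0.9)/(1.25 − 0.9) = 0.1513/0.3500 = 0.4322
Terminal stock prices: S_uuu = 166, S_uud = 119.5, S_udd = 86.06, S_ddd = 61.97
Terminal payoffs (K − S): max(-71.02, 0) = 0, max(-24.53, 0) = 0, max(8.938, 0) = 8.938, max(33.03, 0) = 33.03
Node uu (S = 132.8): V_uu = e^(−0.05)·[0.4322·0.0000 + 0.5678·0.0000] = 0.0000
Node ud (S = 95.62): V_ud = e^(−0.05)·[0.4322·0.0000 + 0.5678·8.9375] = 4.8272
Node dd (S = 68.85): V_dd = e^(−0.05)·[0.4322·8.9375 + 0.5678·33.0350] = 21.5168
Node u (S = 106.2): V_u = e^(−0.05)·[0.4322·0.0000 + 0.5678·4.8272] = 2.6072
Node d (S = 76.5): V_d = e^(−0.05)·[0.4322·4.8272 + 0.5678·21.5168] = 13.6059
Node 0 (S = 85): V_0 = e^(−0.05)·[0.4322·2.6072 + 0.5678·13.6059] = 8.4205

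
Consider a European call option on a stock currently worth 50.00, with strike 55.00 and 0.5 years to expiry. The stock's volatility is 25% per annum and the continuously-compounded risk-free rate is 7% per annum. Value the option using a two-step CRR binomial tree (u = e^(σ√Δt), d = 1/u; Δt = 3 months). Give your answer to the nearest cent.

CRR parameters: u = e^(σ√Δt) = e^(0.25·√0.25) = 1.1331, d = 1/u = 0.8825
Per-period rate: rΔt = 0.07·0.25 = 0.0175, so R = e^0.0175 = 1.0177
Risk-neutral probability p = (e^0.0175 − 0.8825)/(1.1331 − 0.8825) = 0.1352/0.2507 = 0.5392
Terminal stock prices: S_uu = 64.2, S_ud = 50, S_dd = 38.94
Terminal payoffs (S − K): max(9.201, 0) = 9.201, max(-5, 0) = 0, max(-16.06, 0) = 0
Node u (S = 56.66): V_u = e^(−0.0175)·[0.5392·9.2013 + 0.4608·0.0000] = 4.8755
Node d (S = 44.12): V_d = e^(−0.0175)·[0.5392·0.0000 + 0.4608·0.0000] = 0.0000
Node 0 (S = 50): V_0 = e^(−0.0175)·[0.5392·4.8755 + 0.4608·0.0000] = 2.5834

2.58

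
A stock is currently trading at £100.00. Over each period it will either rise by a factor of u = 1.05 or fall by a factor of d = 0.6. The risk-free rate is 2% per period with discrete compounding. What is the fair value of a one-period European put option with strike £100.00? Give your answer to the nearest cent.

Risk-neutral probability p = (1 + 0.02 − 0.6)/(1.05 − 0.6) = 0.4200/0.4500 = 0.9333
Terminal stock prices: S_u = 105, S_d = 60
Terminal payoffs (K − S): max(-5, 0) = 0, max(40, 0) = 40
Node 0 (S = 100): V_0 = 1/1.02·[0.9333·0.0000 + 0.0667·40.0000] = 2.6144

£2.61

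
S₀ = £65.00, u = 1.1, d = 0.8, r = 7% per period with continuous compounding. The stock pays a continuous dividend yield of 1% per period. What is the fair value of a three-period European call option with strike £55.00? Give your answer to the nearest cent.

£18.85

Per-period risk-free factor R = e^0.07 = 1.0725; dividend-adjusted growth = e^(0.07−0.01) = 1.0618.
Risk-neutral probability p = (1.0618 − 0.8)/(1.1 − 0.8) = 0.2618/0.3000 = 0.8728
Terminal stock prices: S_uuu = 86.52, S_uud = 62.92, S_udd = 45.76, S_ddd = 33.28
Terminal payoffs (S − K): max(31.52, 0) = 31.52, max(7.92, 0) = 7.92, max(-9.24, 0) = 0, max(-21.72, 0) = 0
Node uu (S = 78.65): V_uu = e^(−0.07)·[0.8728·31.5150 + 0.1272·7.9200] = 26.5858
Node ud (S = 57.2): V_ud = e^(−0.07)·[0.8728·7.9200 + 0.1272·0.0000] = 6.4452
Node dd (S = 41.6): V_dd = e^(−0.07)·[0.8728·0.0000 + 0.1272·0.0000] = 0.0000
Node u (S = 71.5): V_u = e^(−0.07)·[0.8728·26.5858 + 0.1272·6.4452] = 22.3995
Node d (S = 52): V_d = e^(−0.07)·[0.8728·6.4452 + 0.1272·0.0000] = 5.2450
Node 0 (S = 65): V_0 = e^(−0.07)·[0.8728·22.3995 + 0.1272·5.2450] = 18.8504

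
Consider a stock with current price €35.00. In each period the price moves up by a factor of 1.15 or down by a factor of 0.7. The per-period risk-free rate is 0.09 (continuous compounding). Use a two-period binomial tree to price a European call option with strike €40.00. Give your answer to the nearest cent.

€4.03

Risk-neutral probability p = (e^0.09 − 0.7)/(1.15 − 0.7) = 0.3942/0.4500 = 0.8759
Terminal stock prices: S_uu = 46.29, S_ud = 28.17, S_dd = 17.15
Terminal payoffs (S − K): max(6.287, 0) = 6.287, max(-11.83, 0) = 0, max(-22.85, 0) = 0
Node u (S = 40.25): V_u = e^(−0.09)·[0.8759·6.2875 + 0.1241·0.0000] = 5.0335
Node d (S = 24.5): V_d = e^(−0.09)·[0.8759·0.0000 + 0.1241·0.0000] = 0.0000
Node 0 (S = 35): V_0 = e^(−0.09)·[0.8759·5.0335 + 0.1241·0.0000] = 4.0295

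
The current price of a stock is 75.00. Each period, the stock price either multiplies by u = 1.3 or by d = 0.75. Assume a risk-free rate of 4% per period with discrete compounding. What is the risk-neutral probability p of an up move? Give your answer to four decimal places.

Risk-neutral probability p = (1 + 0.04 − 0.75)/(1.3 − 0.75) = 0.2900/0.5500 = 0.5273

p = 0.5273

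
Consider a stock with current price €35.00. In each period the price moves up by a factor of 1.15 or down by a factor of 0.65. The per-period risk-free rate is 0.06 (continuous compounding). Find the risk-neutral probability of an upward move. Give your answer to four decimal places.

Risk-neutral probability p = (e^0.06 − 0.65)/(1.15 − 0.65) = 0.4118/0.5000 = 0.8237

p = 0.8237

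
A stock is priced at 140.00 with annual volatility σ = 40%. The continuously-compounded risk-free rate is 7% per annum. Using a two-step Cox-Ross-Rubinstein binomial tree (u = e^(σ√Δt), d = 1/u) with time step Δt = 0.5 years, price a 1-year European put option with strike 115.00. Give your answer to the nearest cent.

8.54

CRR parameters: u = e^(σ√Δt) = e^(0.4·√0.5) = 1.3269, d = 1/u = 0.7536
Per-period rate: rΔt = 0.07·0.5 = 0.035, so R = e^0.035 = 1.0356
Risk-neutral probability p = (e^0.035 − 0.7536)/(1.3269 − 0.7536) = 0.2820/0.5733 = 0.4919
Terminal stock prices: S_uu = 246.5, S_ud = 140, S_dd = 79.52
Terminal payoffs (K − S): max(-131.5, 0) = 0, max(-25, 0) = 0, max(35.48, 0) = 35.48
Node u (S = 185.8): V_u = e^(−0.035)·[0.4919·0.0000 + 0.5081·0.0000] = 0.0000
Node d (S = 105.5): V_d = e^(−0.035)·[0.4919·0.0000 + 0.5081·35.4841] = 17.4096
Node 0 (S = 140): V_0 = e^(−0.035)·[0.4919·0.0000 + 0.5081·17.4096] = 8.5417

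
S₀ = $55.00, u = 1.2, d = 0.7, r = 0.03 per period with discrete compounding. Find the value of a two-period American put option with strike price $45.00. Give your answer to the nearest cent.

Risk-neutral probability p = (1 + 0.03 − 0.7)/(1.2 − 0.7) = 0.3300/0.5000 = 0.6600
Terminal stock prices: S_uu = 79.2, S_ud = 46.2, S_dd = 26.95
Terminal payoffs (K − S): max(-34.2, 0) = 0, max(-1.2, 0) = 0, max(18.05, 0) = 18.05
Node u (S = 66): continuation = 1/1.03·[0.6600·0.0000 + 0.3400·0.0000] = 0.0000; exercise value = 0.0000 ≤ continuation, so V_u = 0.0000
Node d (S = 38.5): continuation = 1/1.03·[0.6600·0.0000 + 0.3400·18.0500] = 5.9583; exercise value = 6.5000 > continuation, so V_d = 6.5000 (exercise)
Node 0 (S = 55): continuation = 1/1.03·[0.6600·0.0000 + 0.3400·6.5000] = 2.1456; exercise value = 0.0000 ≤ continuation, so V_0 = 2.1456

$2.15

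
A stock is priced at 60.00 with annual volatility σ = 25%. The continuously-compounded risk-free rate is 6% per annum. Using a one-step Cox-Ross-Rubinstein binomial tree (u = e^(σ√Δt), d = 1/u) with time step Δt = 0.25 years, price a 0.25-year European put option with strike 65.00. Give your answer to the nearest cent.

5.59

CRR parameters: u = e^(σ√Δt) = e^(0.25·√0.25) = 1.1331, d = 1/u = 0.8825
Per-period rate: rΔt = 0.06·0.25 = 0.015, so R = e^0.015 = 1.0151
Risk-neutral probability p = (e^0.015 − 0.8825)/(1.1331 − 0.8825) = 0.1326/0.2507 = 0.5291
Terminal stock prices: S_u = 67.99, S_d = 52.95
Terminal payoffs (K − S): max(-2.989, 0) = 0, max(12.05, 0) = 12.05
Node 0 (S = 60): V_0 = e^(−0.015)·[0.5291·0.0000 + 0.4709·12.0502] = 5.5901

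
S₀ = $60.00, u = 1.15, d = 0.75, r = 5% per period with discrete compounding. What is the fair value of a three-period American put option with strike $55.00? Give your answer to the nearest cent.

Risk-neutral probability p = (1 + 0.05 − 0.75)/(1.15 − 0.75) = 0.3000/0.4000 = 0.7500
Terminal stock prices: S_uuu = 91.25, S_uud = 59.51, S_udd = 38.81, S_ddd = 25.31
Terminal payoffs (K − S): max(-36.25, 0) = 0, max(-4.512, 0) = 0, max(16.19, 0) = 16.19, max(29.69, 0) = 29.69
Node uu (S = 79.35): continuation = 1/1.05·[0.7500·0.0000 + 0.2500·0.0000] = 0.0000; exercise value = 0.0000 ≤ continuation, so V_uu = 0.0000
Node ud (S = 51.75): continuation = 1/1.05·[0.7500·0.0000 + 0.2500·16.1875] = 3.8542; exercise value = 3.2500 ≤ continuation, so V_ud = 3.8542
Node dd (S = 33.75): continuation = 1/1.05·[0.7500·16.1875 + 0.2500·29.6875] = 18.6310; exercise value = 21.2500 > continuation, so V_dd = 21.2500 (exercise)
Node u (S = 69): continuation = 1/1.05·[0.7500·0.0000 + 0.2500·3.8542] = 0.9177; exercise value = 0.0000 ≤ continuation, so V_u = 0.9177
Node d (S = 45): continuation = 1/1.05·[0.7500·3.8542 + 0.2500·21.2500] = 7.8125; exercise value = 10.0000 > continuation, so V_d = 10.0000 (exercise)
Node 0 (S = 60): continuation = 1/1.05·[0.7500·0.9177 + 0.2500·10.0000] = 3.0364; exercise value = 0.0000 ≤ continuation, so V_0 = 3.0364

$3.04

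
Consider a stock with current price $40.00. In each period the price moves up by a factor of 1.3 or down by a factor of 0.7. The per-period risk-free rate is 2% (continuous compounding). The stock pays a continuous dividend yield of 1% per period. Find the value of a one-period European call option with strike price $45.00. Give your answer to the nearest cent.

Per-period risk-free factor R = e^0.02 = 1.0202; dividend-adjusted growth = e^(0.02−0.01) = 1.0101.
Risk-neutral probability p = (1.0101 − 0.7)/(1.3 − 0.7) = 0.3101/0.6000 = 0.5168
Terminal stock prices: S_u = 52, S_d = 28
Terminal payoffs (S − K): max(7, 0) = 7, max(-17, 0) = 0
Node 0 (S = 40): V_0 = e^(−0.02)·[0.5168·7.0000 + 0.4832·0.0000] = 3.5456

$3.55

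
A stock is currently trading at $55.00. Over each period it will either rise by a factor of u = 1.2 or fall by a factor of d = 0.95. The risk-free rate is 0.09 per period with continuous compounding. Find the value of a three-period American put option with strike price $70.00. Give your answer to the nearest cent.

Risk-neutral probability p = (e^0.09 − 0.95)/(1.2 − 0.95) = 0.1442/0.2500 = 0.5767
Terminal stock prices: S_uuu = 95.04, S_uud = 75.24, S_udd = 59.56, S_ddd = 47.16
Terminal payoffs (K − S): max(-25.04, 0) = 0, max(-5.24, 0) = 0, max(10.44, 0) = 10.44, max(22.84, 0) = 22.84
Node uu (S = 79.2): continuation = e^(−0.09)·[0.5767·0.0000 + 0.4233·0.0000] = 0.0000; exercise value = 0.0000 ≤ continuation, so V_uu = 0.0000
Node ud (S = 62.7): continuation = e^(−0.09)·[0.5767·0.0000 + 0.4233·10.4350] = 4.0370; exercise value = 7.3000 > continuation, so V_ud = 7.3000 (exercise)
Node dd (S = 49.64): continuation = e^(−0.09)·[0.5767·10.4350 + 0.4233·22.8444] = 14.3377; exercise value = 20.3625 > continuation, so V_dd = 20.3625 (exercise)
Node u (S = 66): continuation = e^(−0.09)·[0.5767·0.0000 + 0.4233·7.3000] = 2.8241; exercise value = 4.0000 > continuation, so V_u = 4.0000 (exercise)
Node d (S = 52.25): continuation = e^(−0.09)·[0.5767·7.3000 + 0.4233·20.3625] = 11.7252; exercise value = 17.7500 > continuation, so V_d = 17.7500 (exercise)
Node 0 (S = 55): continuation = e^(−0.09)·[0.5767·4.0000 + 0.4233·17.7500] = 8.9752; exercise value = 15.0000 > continuation, so V_0 = 15.0000 (exercise)

$15.00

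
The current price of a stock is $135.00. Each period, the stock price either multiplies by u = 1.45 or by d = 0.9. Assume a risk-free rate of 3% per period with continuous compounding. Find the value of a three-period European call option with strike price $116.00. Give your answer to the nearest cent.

Risk-neutral probability p = (e^0.03 − 0.9)/(1.45 − 0.9) = 0.1305/0.5500 = 0.2372
Terminal stock prices: S_uuu = 411.6, S_uud = 255.5, S_udd = 158.6, S_ddd = 98.42
Terminal payoffs (S − K): max(295.6, 0) = 295.6, max(139.5, 0) = 139.5, max(42.56, 0) = 42.56, max(-17.58, 0) = 0
Node uu (S = 283.8): V_uu = e^(−0.03)·[0.2372·295.5644 + 0.7628·139.4537] = 171.2658
Node ud (S = 176.2): V_ud = e^(−0.03)·[0.2372·139.4537 + 0.7628·42.5575] = 63.6033
Node dd (S = 109.4): V_dd = e^(−0.03)·[0.2372·42.5575 + 0.7628·0.0000] = 9.7959
Node u (S = 195.8): V_u = e^(−0.03)·[0.2372·171.2658 + 0.7628·63.6033] = 86.5053
Node d (S = 121.5): V_d = e^(−0.03)·[0.2372·63.6033 + 0.7628·9.7959] = 21.8918
Node 0 (S = 135): V_0 = e^(−0.03)·[0.2372·86.5053 + 0.7628·21.8918] = 36.1175

$36.12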